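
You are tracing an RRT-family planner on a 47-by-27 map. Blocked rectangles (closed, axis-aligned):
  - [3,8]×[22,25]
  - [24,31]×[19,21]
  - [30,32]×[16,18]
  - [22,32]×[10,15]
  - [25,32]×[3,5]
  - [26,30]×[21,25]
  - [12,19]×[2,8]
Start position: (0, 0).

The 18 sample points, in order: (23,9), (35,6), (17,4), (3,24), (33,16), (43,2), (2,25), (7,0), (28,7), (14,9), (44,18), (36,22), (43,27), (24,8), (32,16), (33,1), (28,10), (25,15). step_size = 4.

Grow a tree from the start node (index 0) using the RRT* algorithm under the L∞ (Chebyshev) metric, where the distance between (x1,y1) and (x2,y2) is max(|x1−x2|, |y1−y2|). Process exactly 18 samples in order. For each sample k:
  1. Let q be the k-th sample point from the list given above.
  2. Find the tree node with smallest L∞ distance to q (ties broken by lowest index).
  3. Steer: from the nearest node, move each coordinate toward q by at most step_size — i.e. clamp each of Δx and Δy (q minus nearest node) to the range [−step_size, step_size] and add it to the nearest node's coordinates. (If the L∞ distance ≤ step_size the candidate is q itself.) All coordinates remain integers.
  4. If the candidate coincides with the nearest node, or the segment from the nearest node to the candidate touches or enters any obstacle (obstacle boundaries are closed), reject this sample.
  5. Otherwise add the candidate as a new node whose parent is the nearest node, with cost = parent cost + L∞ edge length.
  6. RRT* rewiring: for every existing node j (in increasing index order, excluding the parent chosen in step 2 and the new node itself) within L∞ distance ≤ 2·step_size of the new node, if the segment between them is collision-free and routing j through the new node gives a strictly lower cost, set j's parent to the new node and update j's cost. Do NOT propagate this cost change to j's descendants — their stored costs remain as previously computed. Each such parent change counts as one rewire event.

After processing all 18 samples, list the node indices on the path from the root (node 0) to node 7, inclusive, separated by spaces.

Path: 0 1 2 4 7

1. q=(23,9) nearest=0 d=23 new=(4,4) → add node 1 parent=0 cost=4
2. q=(35,6) nearest=1 d=31 new=(8,6) → add node 2 parent=1 cost=8
3. q=(17,4) nearest=2 d=9 new=(12,4) → blocked by [12,19]×[2,8], reject
4. q=(3,24) nearest=2 d=18 new=(4,10) → add node 3 parent=2 cost=12
5. q=(33,16) nearest=2 d=25 new=(12,10) → add node 4 parent=2 cost=12
6. q=(43,2) nearest=4 d=31 new=(16,6) → blocked by [12,19]×[2,8], reject
7. q=(2,25) nearest=3 d=15 new=(2,14) → add node 5 parent=3 cost=16
8. q=(7,0) nearest=1 d=4 new=(7,0) → add node 6 parent=1 cost=8
9. q=(28,7) nearest=4 d=16 new=(16,7) → blocked by [12,19]×[2,8], reject
10. q=(14,9) nearest=4 d=2 new=(14,9) → add node 7 parent=4 cost=14
11. q=(44,18) nearest=7 d=30 new=(18,13) → add node 8 parent=7 cost=18
12. q=(36,22) nearest=8 d=18 new=(22,17) → add node 9 parent=8 cost=22
13. q=(43,27) nearest=9 d=21 new=(26,21) → blocked by [24,31]×[19,21], reject
14. q=(24,8) nearest=8 d=6 new=(22,9) → add node 10 parent=8 cost=22
15. q=(32,16) nearest=9 d=10 new=(26,16) → add node 11 parent=9 cost=26
16. q=(33,1) nearest=10 d=11 new=(26,5) → blocked by [25,32]×[3,5], reject
17. q=(28,10) nearest=10 d=6 new=(26,10) → blocked by [22,32]×[10,15], reject
18. q=(25,15) nearest=11 d=1 new=(25,15) → blocked by [22,32]×[10,15], reject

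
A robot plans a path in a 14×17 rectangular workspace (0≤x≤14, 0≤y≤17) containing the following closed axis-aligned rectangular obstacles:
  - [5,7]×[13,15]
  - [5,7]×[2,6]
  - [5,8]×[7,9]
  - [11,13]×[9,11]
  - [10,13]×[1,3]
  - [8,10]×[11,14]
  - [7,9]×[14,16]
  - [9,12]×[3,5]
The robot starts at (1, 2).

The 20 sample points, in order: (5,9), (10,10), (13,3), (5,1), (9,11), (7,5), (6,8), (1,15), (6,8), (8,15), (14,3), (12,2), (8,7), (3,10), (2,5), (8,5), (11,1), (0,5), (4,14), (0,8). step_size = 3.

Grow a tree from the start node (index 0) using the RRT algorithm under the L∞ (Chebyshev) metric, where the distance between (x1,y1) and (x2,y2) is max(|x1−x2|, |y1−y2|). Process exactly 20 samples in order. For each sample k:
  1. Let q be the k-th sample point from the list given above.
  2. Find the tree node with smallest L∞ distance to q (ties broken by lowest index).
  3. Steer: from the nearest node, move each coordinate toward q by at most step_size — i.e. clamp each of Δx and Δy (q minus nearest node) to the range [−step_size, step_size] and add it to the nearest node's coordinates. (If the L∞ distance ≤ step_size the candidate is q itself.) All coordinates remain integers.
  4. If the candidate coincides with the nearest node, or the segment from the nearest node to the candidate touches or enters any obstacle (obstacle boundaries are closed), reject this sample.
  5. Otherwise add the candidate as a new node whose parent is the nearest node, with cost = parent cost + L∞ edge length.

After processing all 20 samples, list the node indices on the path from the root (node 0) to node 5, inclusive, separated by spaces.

1. q=(5,9) nearest=0 d=7 new=(4,5) → add node 1 parent=0 cost=3
2. q=(10,10) nearest=1 d=6 new=(7,8) → blocked by [5,7]×[2,6], reject
3. q=(13,3) nearest=1 d=9 new=(7,3) → blocked by [5,7]×[2,6], reject
4. q=(5,1) nearest=0 d=4 new=(4,1) → add node 2 parent=0 cost=3
5. q=(9,11) nearest=1 d=6 new=(7,8) → blocked by [5,7]×[2,6], reject
6. q=(7,5) nearest=1 d=3 new=(7,5) → blocked by [5,7]×[2,6], reject
7. q=(6,8) nearest=1 d=3 new=(6,8) → blocked by [5,8]×[7,9], reject
8. q=(1,15) nearest=1 d=10 new=(1,8) → add node 3 parent=1 cost=6
9. q=(6,8) nearest=1 d=3 new=(6,8) → blocked by [5,8]×[7,9], reject
10. q=(8,15) nearest=3 d=7 new=(4,11) → add node 4 parent=3 cost=9
11. q=(14,3) nearest=1 d=10 new=(7,3) → blocked by [5,7]×[2,6], reject
12. q=(12,2) nearest=1 d=8 new=(7,2) → blocked by [5,7]×[2,6], reject
13. q=(8,7) nearest=1 d=4 new=(7,7) → blocked by [5,7]×[2,6], reject
14. q=(3,10) nearest=4 d=1 new=(3,10) → add node 5 parent=4 cost=10
15. q=(2,5) nearest=1 d=2 new=(2,5) → add node 6 parent=1 cost=5
16. q=(8,5) nearest=1 d=4 new=(7,5) → blocked by [5,7]×[2,6], reject
17. q=(11,1) nearest=1 d=7 new=(7,2) → blocked by [5,7]×[2,6], reject
18. q=(0,5) nearest=6 d=2 new=(0,5) → add node 7 parent=6 cost=7
19. q=(4,14) nearest=4 d=3 new=(4,14) → add node 8 parent=4 cost=12
20. q=(0,8) nearest=3 d=1 new=(0,8) → add node 9 parent=3 cost=7

Path: 0 1 3 4 5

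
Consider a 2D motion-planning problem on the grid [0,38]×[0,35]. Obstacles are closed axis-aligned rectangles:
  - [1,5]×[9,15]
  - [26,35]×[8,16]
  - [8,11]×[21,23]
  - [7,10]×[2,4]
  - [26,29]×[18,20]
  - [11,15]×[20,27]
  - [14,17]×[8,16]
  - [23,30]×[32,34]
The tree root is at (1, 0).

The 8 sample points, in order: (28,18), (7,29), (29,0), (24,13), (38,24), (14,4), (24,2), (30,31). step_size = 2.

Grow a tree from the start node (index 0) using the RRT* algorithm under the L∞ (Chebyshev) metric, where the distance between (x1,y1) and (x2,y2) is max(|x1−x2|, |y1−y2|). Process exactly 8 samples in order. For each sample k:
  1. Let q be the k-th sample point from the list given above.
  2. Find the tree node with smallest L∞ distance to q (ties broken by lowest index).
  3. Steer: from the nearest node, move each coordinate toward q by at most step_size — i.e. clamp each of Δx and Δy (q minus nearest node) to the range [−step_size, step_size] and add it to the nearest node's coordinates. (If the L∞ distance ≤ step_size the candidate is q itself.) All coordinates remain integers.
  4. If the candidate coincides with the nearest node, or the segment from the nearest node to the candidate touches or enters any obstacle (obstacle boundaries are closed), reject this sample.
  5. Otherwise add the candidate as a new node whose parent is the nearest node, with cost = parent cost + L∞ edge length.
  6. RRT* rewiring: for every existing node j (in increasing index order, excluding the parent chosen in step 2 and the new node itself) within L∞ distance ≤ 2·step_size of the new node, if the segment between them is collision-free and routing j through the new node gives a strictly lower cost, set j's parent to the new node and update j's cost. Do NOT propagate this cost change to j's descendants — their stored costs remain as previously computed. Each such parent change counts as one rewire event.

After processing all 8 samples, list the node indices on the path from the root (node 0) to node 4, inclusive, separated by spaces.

1. q=(28,18) nearest=0 d=27 new=(3,2) → add node 1 parent=0 cost=2
2. q=(7,29) nearest=1 d=27 new=(5,4) → add node 2 parent=1 cost=4
3. q=(29,0) nearest=2 d=24 new=(7,2) → blocked by [7,10]×[2,4], reject
4. q=(24,13) nearest=2 d=19 new=(7,6) → add node 3 parent=2 cost=6
5. q=(38,24) nearest=3 d=31 new=(9,8) → add node 4 parent=3 cost=8
6. q=(14,4) nearest=4 d=5 new=(11,6) → add node 5 parent=4 cost=10
7. q=(24,2) nearest=5 d=13 new=(13,4) → add node 6 parent=5 cost=12
8. q=(30,31) nearest=4 d=23 new=(11,10) → add node 7 parent=4 cost=10

Path: 0 1 2 3 4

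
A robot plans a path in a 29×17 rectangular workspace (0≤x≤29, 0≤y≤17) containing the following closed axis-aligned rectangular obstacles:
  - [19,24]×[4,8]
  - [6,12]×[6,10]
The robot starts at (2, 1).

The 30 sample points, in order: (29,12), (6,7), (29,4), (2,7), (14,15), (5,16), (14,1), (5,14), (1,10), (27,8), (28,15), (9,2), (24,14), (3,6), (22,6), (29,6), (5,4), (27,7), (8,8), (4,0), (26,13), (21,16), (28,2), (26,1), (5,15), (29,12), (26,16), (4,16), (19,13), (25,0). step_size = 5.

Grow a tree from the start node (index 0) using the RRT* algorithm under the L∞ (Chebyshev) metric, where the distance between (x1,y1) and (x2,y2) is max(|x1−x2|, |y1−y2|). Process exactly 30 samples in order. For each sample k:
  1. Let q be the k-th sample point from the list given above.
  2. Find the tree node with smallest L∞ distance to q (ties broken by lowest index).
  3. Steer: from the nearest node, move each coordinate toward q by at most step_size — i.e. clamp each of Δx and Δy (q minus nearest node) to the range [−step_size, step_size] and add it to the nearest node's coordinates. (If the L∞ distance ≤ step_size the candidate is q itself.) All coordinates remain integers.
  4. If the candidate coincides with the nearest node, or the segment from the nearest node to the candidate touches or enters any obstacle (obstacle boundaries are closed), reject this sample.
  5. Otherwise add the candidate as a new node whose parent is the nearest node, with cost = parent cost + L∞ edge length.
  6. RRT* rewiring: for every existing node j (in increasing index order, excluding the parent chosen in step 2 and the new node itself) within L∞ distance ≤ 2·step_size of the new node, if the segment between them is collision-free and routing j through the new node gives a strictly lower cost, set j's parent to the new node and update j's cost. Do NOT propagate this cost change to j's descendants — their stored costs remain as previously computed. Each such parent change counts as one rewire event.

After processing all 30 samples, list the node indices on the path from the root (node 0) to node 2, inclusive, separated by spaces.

1. q=(29,12) nearest=0 d=27 new=(7,6) → blocked by [6,12]×[6,10], reject
2. q=(6,7) nearest=0 d=6 new=(6,6) → blocked by [6,12]×[6,10], reject
3. q=(29,4) nearest=0 d=27 new=(7,4) → add node 1 parent=0 cost=5
4. q=(2,7) nearest=1 d=5 new=(2,7) → add node 2 parent=1 cost=10
5. q=(14,15) nearest=1 d=11 new=(12,9) → blocked by [6,12]×[6,10], reject
6. q=(5,16) nearest=2 d=9 new=(5,12) → add node 3 parent=2 cost=15
7. q=(14,1) nearest=1 d=7 new=(12,1) → add node 4 parent=1 cost=10
8. q=(5,14) nearest=3 d=2 new=(5,14) → add node 5 parent=3 cost=17
9. q=(1,10) nearest=2 d=3 new=(1,10) → add node 6 parent=2 cost=13
10. q=(27,8) nearest=4 d=15 new=(17,6) → add node 7 parent=4 cost=15
11. q=(28,15) nearest=7 d=11 new=(22,11) → blocked by [19,24]×[4,8], reject
12. q=(9,2) nearest=1 d=2 new=(9,2) → add node 8 parent=1 cost=7
13. q=(24,14) nearest=7 d=8 new=(22,11) → blocked by [19,24]×[4,8], reject
14. q=(3,6) nearest=2 d=1 new=(3,6) → add node 9 parent=2 cost=11
15. q=(22,6) nearest=7 d=5 new=(22,6) → blocked by [19,24]×[4,8], reject
16. q=(29,6) nearest=7 d=12 new=(22,6) → blocked by [19,24]×[4,8], reject
17. q=(5,4) nearest=1 d=2 new=(5,4) → add node 10 parent=1 cost=7; rewire 9→10 (9<11)
18. q=(27,7) nearest=7 d=10 new=(22,7) → blocked by [19,24]×[4,8], reject
19. q=(8,8) nearest=1 d=4 new=(8,8) → blocked by [6,12]×[6,10], reject
20. q=(4,0) nearest=0 d=2 new=(4,0) → add node 11 parent=0 cost=2; rewire 2→11 (9<10); rewire 6→11 (12<13); rewire 9→11 (8<9); rewire 10→11 (6<7)
21. q=(26,13) nearest=7 d=9 new=(22,11) → blocked by [19,24]×[4,8], reject
22. q=(21,16) nearest=7 d=10 new=(21,11) → add node 12 parent=7 cost=20
23. q=(28,2) nearest=12 d=9 new=(26,6) → blocked by [19,24]×[4,8], reject
24. q=(26,1) nearest=7 d=9 new=(22,1) → blocked by [19,24]×[4,8], reject
25. q=(5,15) nearest=5 d=1 new=(5,15) → add node 13 parent=5 cost=18
26. q=(29,12) nearest=12 d=8 new=(26,12) → add node 14 parent=12 cost=25
27. q=(26,16) nearest=14 d=4 new=(26,16) → add node 15 parent=14 cost=29
28. q=(4,16) nearest=13 d=1 new=(4,16) → add node 16 parent=13 cost=19
29. q=(19,13) nearest=12 d=2 new=(19,13) → add node 17 parent=12 cost=22
30. q=(25,0) nearest=7 d=8 new=(22,1) → blocked by [19,24]×[4,8], reject

Path: 0 11 2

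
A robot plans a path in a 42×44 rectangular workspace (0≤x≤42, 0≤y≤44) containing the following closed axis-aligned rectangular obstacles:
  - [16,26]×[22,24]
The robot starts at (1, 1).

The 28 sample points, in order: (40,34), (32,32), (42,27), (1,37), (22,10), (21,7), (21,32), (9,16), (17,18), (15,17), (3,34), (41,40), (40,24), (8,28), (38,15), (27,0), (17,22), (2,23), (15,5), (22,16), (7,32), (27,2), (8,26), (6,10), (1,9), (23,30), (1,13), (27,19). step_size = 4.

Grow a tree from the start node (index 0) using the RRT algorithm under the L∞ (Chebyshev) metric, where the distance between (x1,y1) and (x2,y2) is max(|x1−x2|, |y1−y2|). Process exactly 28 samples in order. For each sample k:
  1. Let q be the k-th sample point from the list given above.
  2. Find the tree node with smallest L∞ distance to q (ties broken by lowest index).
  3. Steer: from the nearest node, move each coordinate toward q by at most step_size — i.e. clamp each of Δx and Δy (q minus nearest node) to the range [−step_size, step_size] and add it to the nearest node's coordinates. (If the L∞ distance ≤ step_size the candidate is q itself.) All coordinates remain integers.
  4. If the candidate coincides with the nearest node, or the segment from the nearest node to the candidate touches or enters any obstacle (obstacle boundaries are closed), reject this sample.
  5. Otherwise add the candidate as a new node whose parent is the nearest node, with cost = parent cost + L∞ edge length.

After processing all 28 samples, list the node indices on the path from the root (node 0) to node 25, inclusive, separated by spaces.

Path: 0 1 2 3 5 6 12 14 25

1. q=(40,34) nearest=0 d=39 new=(5,5) → add node 1 parent=0 cost=4
2. q=(32,32) nearest=1 d=27 new=(9,9) → add node 2 parent=1 cost=8
3. q=(42,27) nearest=2 d=33 new=(13,13) → add node 3 parent=2 cost=12
4. q=(1,37) nearest=3 d=24 new=(9,17) → add node 4 parent=3 cost=16
5. q=(22,10) nearest=3 d=9 new=(17,10) → add node 5 parent=3 cost=16
6. q=(21,7) nearest=5 d=4 new=(21,7) → add node 6 parent=5 cost=20
7. q=(21,32) nearest=4 d=15 new=(13,21) → add node 7 parent=4 cost=20
8. q=(9,16) nearest=4 d=1 new=(9,16) → add node 8 parent=4 cost=17
9. q=(17,18) nearest=7 d=4 new=(17,18) → add node 9 parent=7 cost=24
10. q=(15,17) nearest=9 d=2 new=(15,17) → add node 10 parent=9 cost=26
11. q=(3,34) nearest=7 d=13 new=(9,25) → add node 11 parent=7 cost=24
12. q=(41,40) nearest=9 d=24 new=(21,22) → blocked by [16,26]×[22,24], reject
13. q=(40,24) nearest=6 d=19 new=(25,11) → add node 12 parent=6 cost=24
14. q=(8,28) nearest=11 d=3 new=(8,28) → add node 13 parent=11 cost=27
15. q=(38,15) nearest=12 d=13 new=(29,15) → add node 14 parent=12 cost=28
16. q=(27,0) nearest=6 d=7 new=(25,3) → add node 15 parent=6 cost=24
17. q=(17,22) nearest=7 d=4 new=(17,22) → blocked by [16,26]×[22,24], reject
18. q=(2,23) nearest=13 d=6 new=(4,24) → add node 16 parent=13 cost=31
19. q=(15,5) nearest=5 d=5 new=(15,6) → add node 17 parent=5 cost=20
20. q=(22,16) nearest=9 d=5 new=(21,16) → add node 18 parent=9 cost=28
21. q=(7,32) nearest=13 d=4 new=(7,32) → add node 19 parent=13 cost=31
22. q=(27,2) nearest=15 d=2 new=(27,2) → add node 20 parent=15 cost=26
23. q=(8,26) nearest=11 d=1 new=(8,26) → add node 21 parent=11 cost=25
24. q=(6,10) nearest=2 d=3 new=(6,10) → add node 22 parent=2 cost=11
25. q=(1,9) nearest=1 d=4 new=(1,9) → add node 23 parent=1 cost=8
26. q=(23,30) nearest=7 d=10 new=(17,25) → blocked by [16,26]×[22,24], reject
27. q=(1,13) nearest=23 d=4 new=(1,13) → add node 24 parent=23 cost=12
28. q=(27,19) nearest=14 d=4 new=(27,19) → add node 25 parent=14 cost=32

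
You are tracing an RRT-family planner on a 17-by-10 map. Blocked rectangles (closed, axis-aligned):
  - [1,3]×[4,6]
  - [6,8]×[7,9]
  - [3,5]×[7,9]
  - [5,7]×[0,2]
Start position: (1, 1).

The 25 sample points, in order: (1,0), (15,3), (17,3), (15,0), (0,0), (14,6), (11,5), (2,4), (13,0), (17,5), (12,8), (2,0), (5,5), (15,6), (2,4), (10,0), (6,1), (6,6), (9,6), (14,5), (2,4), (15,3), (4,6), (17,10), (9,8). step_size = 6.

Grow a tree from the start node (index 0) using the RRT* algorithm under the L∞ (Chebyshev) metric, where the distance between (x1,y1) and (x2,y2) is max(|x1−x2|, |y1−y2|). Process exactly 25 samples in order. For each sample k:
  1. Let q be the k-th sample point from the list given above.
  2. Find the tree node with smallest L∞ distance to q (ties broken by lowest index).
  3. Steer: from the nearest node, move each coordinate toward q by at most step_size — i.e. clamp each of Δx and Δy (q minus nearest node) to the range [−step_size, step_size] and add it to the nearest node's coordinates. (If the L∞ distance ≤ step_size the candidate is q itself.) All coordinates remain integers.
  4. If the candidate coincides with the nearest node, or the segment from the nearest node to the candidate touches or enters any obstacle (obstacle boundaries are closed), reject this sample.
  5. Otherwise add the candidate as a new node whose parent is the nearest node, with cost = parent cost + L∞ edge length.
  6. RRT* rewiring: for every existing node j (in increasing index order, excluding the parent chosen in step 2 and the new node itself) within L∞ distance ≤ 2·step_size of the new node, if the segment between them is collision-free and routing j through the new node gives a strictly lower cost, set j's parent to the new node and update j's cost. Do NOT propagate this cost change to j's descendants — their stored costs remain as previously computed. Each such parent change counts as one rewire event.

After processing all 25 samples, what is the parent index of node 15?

Parent of node 15: 12

1. q=(1,0) nearest=0 d=1 new=(1,0) → add node 1 parent=0 cost=1
2. q=(15,3) nearest=0 d=14 new=(7,3) → add node 2 parent=0 cost=6
3. q=(17,3) nearest=2 d=10 new=(13,3) → add node 3 parent=2 cost=12
4. q=(15,0) nearest=3 d=3 new=(15,0) → add node 4 parent=3 cost=15
5. q=(0,0) nearest=0 d=1 new=(0,0) → add node 5 parent=0 cost=1
6. q=(14,6) nearest=3 d=3 new=(14,6) → add node 6 parent=3 cost=15
7. q=(11,5) nearest=3 d=2 new=(11,5) → add node 7 parent=3 cost=14
8. q=(2,4) nearest=0 d=3 new=(2,4) → blocked by [1,3]×[4,6], reject
9. q=(13,0) nearest=4 d=2 new=(13,0) → add node 8 parent=4 cost=17
10. q=(17,5) nearest=6 d=3 new=(17,5) → add node 9 parent=6 cost=18
11. q=(12,8) nearest=6 d=2 new=(12,8) → add node 10 parent=6 cost=17
12. q=(2,0) nearest=0 d=1 new=(2,0) → add node 11 parent=0 cost=1; rewire 10→11 (11<17)
13. q=(5,5) nearest=2 d=2 new=(5,5) → add node 12 parent=2 cost=8; rewire 8→12 (16<17)
14. q=(15,6) nearest=6 d=1 new=(15,6) → add node 13 parent=6 cost=16
15. q=(2,4) nearest=0 d=3 new=(2,4) → blocked by [1,3]×[4,6], reject
16. q=(10,0) nearest=2 d=3 new=(10,0) → add node 14 parent=2 cost=9; rewire 4→14 (14<15); rewire 8→14 (12<16); rewire 9→14 (16<18); rewire 13→14 (15<16)
17. q=(6,1) nearest=2 d=2 new=(6,1) → blocked by [5,7]×[0,2], reject
18. q=(6,6) nearest=12 d=1 new=(6,6) → add node 15 parent=12 cost=9
19. q=(9,6) nearest=7 d=2 new=(9,6) → add node 16 parent=7 cost=16
20. q=(14,5) nearest=6 d=1 new=(14,5) → add node 17 parent=6 cost=16
21. q=(2,4) nearest=0 d=3 new=(2,4) → blocked by [1,3]×[4,6], reject
22. q=(15,3) nearest=3 d=2 new=(15,3) → add node 18 parent=3 cost=14
23. q=(4,6) nearest=12 d=1 new=(4,6) → add node 19 parent=12 cost=9; rewire 16→19 (14<16)
24. q=(17,10) nearest=6 d=4 new=(17,10) → add node 20 parent=6 cost=19
25. q=(9,8) nearest=16 d=2 new=(9,8) → add node 21 parent=16 cost=16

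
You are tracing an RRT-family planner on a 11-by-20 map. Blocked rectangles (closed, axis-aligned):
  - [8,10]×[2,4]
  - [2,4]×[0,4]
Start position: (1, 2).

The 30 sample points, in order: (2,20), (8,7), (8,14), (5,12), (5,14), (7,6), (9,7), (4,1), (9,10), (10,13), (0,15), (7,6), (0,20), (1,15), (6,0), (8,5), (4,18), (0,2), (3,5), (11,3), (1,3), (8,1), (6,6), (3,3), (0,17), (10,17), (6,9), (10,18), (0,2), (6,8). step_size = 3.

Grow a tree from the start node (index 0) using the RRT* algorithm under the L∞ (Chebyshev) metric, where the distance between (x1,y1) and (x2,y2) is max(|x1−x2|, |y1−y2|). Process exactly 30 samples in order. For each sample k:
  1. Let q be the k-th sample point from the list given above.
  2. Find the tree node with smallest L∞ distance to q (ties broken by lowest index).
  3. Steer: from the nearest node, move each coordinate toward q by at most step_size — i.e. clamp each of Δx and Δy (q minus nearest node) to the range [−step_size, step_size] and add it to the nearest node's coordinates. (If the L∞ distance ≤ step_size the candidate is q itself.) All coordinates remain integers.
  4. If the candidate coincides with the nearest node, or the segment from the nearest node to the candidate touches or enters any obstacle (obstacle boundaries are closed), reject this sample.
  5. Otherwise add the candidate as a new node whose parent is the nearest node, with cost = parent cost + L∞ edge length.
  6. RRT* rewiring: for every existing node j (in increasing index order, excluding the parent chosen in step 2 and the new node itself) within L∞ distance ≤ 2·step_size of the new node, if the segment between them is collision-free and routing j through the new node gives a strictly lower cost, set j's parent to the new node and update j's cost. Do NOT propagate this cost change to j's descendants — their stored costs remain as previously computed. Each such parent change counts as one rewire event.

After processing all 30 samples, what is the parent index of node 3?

1. q=(2,20) nearest=0 d=18 new=(2,5) → add node 1 parent=0 cost=3
2. q=(8,7) nearest=1 d=6 new=(5,7) → add node 2 parent=1 cost=6
3. q=(8,14) nearest=2 d=7 new=(8,10) → add node 3 parent=2 cost=9
4. q=(5,12) nearest=3 d=3 new=(5,12) → add node 4 parent=3 cost=12
5. q=(5,14) nearest=4 d=2 new=(5,14) → add node 5 parent=4 cost=14
6. q=(7,6) nearest=2 d=2 new=(7,6) → add node 6 parent=2 cost=8
7. q=(9,7) nearest=6 d=2 new=(9,7) → add node 7 parent=6 cost=10
8. q=(4,1) nearest=0 d=3 new=(4,1) → blocked by [2,4]×[0,4], reject
9. q=(9,10) nearest=3 d=1 new=(9,10) → add node 8 parent=3 cost=10
10. q=(10,13) nearest=3 d=3 new=(10,13) → add node 9 parent=3 cost=12
11. q=(0,15) nearest=4 d=5 new=(2,15) → add node 10 parent=4 cost=15
12. q=(7,6) nearest=6 d=0 → coincident, reject
13. q=(0,20) nearest=10 d=5 new=(0,18) → add node 11 parent=10 cost=18
14. q=(1,15) nearest=10 d=1 new=(1,15) → add node 12 parent=10 cost=16
15. q=(6,0) nearest=0 d=5 new=(4,0) → blocked by [2,4]×[0,4], reject
16. q=(8,5) nearest=6 d=1 new=(8,5) → add node 13 parent=6 cost=9
17. q=(4,18) nearest=10 d=3 new=(4,18) → add node 14 parent=10 cost=18
18. q=(0,2) nearest=0 d=1 new=(0,2) → add node 15 parent=0 cost=1
19. q=(3,5) nearest=1 d=1 new=(3,5) → add node 16 parent=1 cost=4
20. q=(11,3) nearest=13 d=3 new=(11,3) → blocked by [8,10]×[2,4], reject
21. q=(1,3) nearest=0 d=1 new=(1,3) → add node 17 parent=0 cost=1
22. q=(8,1) nearest=13 d=4 new=(8,2) → blocked by [8,10]×[2,4], reject
23. q=(6,6) nearest=2 d=1 new=(6,6) → add node 18 parent=2 cost=7
24. q=(3,3) nearest=0 d=2 new=(3,3) → blocked by [2,4]×[0,4], reject
25. q=(0,17) nearest=11 d=1 new=(0,17) → add node 19 parent=11 cost=19
26. q=(10,17) nearest=9 d=4 new=(10,16) → add node 20 parent=9 cost=15
27. q=(6,9) nearest=2 d=2 new=(6,9) → add node 21 parent=2 cost=8; rewire 4→21 (11<12); rewire 5→21 (13<14); rewire 10→21 (14<15); rewire 12→21 (14<16)
28. q=(10,18) nearest=20 d=2 new=(10,18) → add node 22 parent=20 cost=17
29. q=(0,2) nearest=15 d=0 → coincident, reject
30. q=(6,8) nearest=2 d=1 new=(6,8) → add node 23 parent=2 cost=7

Parent of node 3: 2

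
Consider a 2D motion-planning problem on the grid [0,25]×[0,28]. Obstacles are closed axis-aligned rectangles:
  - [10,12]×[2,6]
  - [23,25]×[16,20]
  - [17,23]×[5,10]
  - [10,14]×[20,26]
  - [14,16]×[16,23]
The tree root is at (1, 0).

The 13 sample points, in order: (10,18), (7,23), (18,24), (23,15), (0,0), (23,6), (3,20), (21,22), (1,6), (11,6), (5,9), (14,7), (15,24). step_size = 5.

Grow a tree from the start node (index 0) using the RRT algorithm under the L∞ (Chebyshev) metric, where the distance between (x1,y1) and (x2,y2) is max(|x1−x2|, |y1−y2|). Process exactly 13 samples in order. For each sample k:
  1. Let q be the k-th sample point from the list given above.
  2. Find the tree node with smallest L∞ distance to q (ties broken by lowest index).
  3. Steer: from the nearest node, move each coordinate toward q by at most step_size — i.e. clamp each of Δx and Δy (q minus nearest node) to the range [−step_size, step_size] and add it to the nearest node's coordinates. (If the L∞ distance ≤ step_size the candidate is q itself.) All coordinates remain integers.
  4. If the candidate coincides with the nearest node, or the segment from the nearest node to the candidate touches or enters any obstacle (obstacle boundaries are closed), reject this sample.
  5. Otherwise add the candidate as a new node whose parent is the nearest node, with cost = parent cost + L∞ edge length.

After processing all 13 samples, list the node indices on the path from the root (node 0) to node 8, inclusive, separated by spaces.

Path: 0 1 8

1. q=(10,18) nearest=0 d=18 new=(6,5) → add node 1 parent=0 cost=5
2. q=(7,23) nearest=1 d=18 new=(7,10) → add node 2 parent=1 cost=10
3. q=(18,24) nearest=2 d=14 new=(12,15) → add node 3 parent=2 cost=15
4. q=(23,15) nearest=3 d=11 new=(17,15) → add node 4 parent=3 cost=20
5. q=(0,0) nearest=0 d=1 new=(0,0) → add node 5 parent=0 cost=1
6. q=(23,6) nearest=4 d=9 new=(22,10) → blocked by [17,23]×[5,10], reject
7. q=(3,20) nearest=3 d=9 new=(7,20) → add node 6 parent=3 cost=20
8. q=(21,22) nearest=4 d=7 new=(21,20) → add node 7 parent=4 cost=25
9. q=(1,6) nearest=1 d=5 new=(1,6) → add node 8 parent=1 cost=10
10. q=(11,6) nearest=2 d=4 new=(11,6) → blocked by [10,12]×[2,6], reject
11. q=(5,9) nearest=2 d=2 new=(5,9) → add node 9 parent=2 cost=12
12. q=(14,7) nearest=2 d=7 new=(12,7) → add node 10 parent=2 cost=15
13. q=(15,24) nearest=7 d=6 new=(16,24) → add node 11 parent=7 cost=30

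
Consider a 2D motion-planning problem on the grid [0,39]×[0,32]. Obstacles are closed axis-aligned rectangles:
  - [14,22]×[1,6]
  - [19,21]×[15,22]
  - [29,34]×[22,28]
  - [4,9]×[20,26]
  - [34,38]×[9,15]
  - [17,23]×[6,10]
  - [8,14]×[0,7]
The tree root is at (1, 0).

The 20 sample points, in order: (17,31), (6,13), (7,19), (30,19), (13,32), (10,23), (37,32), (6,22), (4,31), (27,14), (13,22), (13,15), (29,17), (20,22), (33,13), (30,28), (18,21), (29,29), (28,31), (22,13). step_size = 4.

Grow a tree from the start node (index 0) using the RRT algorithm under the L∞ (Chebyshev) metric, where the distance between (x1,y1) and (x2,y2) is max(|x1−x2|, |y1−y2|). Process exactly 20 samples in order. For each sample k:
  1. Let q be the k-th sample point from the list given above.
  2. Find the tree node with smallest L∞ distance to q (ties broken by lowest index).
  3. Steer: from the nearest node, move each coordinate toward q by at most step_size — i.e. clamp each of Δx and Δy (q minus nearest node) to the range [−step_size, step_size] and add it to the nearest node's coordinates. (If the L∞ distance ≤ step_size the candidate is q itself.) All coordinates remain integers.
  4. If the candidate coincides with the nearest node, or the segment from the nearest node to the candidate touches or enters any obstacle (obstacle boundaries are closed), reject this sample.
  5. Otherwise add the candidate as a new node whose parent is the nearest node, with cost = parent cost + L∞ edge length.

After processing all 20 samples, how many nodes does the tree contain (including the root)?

1. q=(17,31) nearest=0 d=31 new=(5,4) → add node 1 parent=0 cost=4
2. q=(6,13) nearest=1 d=9 new=(6,8) → add node 2 parent=1 cost=8
3. q=(7,19) nearest=2 d=11 new=(7,12) → add node 3 parent=2 cost=12
4. q=(30,19) nearest=3 d=23 new=(11,16) → add node 4 parent=3 cost=16
5. q=(13,32) nearest=4 d=16 new=(13,20) → add node 5 parent=4 cost=20
6. q=(10,23) nearest=5 d=3 new=(10,23) → add node 6 parent=5 cost=23
7. q=(37,32) nearest=5 d=24 new=(17,24) → add node 7 parent=5 cost=24
8. q=(6,22) nearest=6 d=4 new=(6,22) → blocked by [4,9]×[20,26], reject
9. q=(4,31) nearest=6 d=8 new=(6,27) → blocked by [4,9]×[20,26], reject
10. q=(27,14) nearest=7 d=10 new=(21,20) → blocked by [19,21]×[15,22], reject
11. q=(13,22) nearest=5 d=2 new=(13,22) → add node 8 parent=5 cost=22
12. q=(13,15) nearest=4 d=2 new=(13,15) → add node 9 parent=4 cost=18
13. q=(29,17) nearest=7 d=12 new=(21,20) → blocked by [19,21]×[15,22], reject
14. q=(20,22) nearest=7 d=3 new=(20,22) → blocked by [19,21]×[15,22], reject
15. q=(33,13) nearest=7 d=16 new=(21,20) → blocked by [19,21]×[15,22], reject
16. q=(30,28) nearest=7 d=13 new=(21,28) → add node 10 parent=7 cost=28
17. q=(18,21) nearest=7 d=3 new=(18,21) → add node 11 parent=7 cost=27
18. q=(29,29) nearest=10 d=8 new=(25,29) → add node 12 parent=10 cost=32
19. q=(28,31) nearest=12 d=3 new=(28,31) → add node 13 parent=12 cost=35
20. q=(22,13) nearest=11 d=8 new=(22,17) → blocked by [19,21]×[15,22], reject

Node count: 14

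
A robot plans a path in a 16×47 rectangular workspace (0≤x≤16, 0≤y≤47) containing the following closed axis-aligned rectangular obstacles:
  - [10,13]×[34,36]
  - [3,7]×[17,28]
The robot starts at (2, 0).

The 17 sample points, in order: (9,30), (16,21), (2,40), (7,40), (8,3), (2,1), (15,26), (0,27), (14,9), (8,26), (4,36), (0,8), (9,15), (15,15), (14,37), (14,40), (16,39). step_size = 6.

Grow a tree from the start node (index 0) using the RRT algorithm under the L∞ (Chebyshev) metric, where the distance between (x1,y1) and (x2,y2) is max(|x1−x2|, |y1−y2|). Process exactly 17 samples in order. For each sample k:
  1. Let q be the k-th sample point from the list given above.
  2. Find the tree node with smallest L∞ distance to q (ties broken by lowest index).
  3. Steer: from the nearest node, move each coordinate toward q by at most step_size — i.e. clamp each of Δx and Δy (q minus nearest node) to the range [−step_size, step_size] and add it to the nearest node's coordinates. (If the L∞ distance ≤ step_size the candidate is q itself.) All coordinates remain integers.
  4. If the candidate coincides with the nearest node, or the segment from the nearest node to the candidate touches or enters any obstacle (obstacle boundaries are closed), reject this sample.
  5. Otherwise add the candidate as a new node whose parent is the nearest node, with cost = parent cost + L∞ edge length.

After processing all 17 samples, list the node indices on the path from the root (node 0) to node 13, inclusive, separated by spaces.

Path: 0 1 2 3 6 8 12 13

1. q=(9,30) nearest=0 d=30 new=(8,6) → add node 1 parent=0 cost=6
2. q=(16,21) nearest=1 d=15 new=(14,12) → add node 2 parent=1 cost=12
3. q=(2,40) nearest=2 d=28 new=(8,18) → add node 3 parent=2 cost=18
4. q=(7,40) nearest=3 d=22 new=(7,24) → blocked by [3,7]×[17,28], reject
5. q=(8,3) nearest=1 d=3 new=(8,3) → add node 4 parent=1 cost=9
6. q=(2,1) nearest=0 d=1 new=(2,1) → add node 5 parent=0 cost=1
7. q=(15,26) nearest=3 d=8 new=(14,24) → add node 6 parent=3 cost=24
8. q=(0,27) nearest=3 d=9 new=(2,24) → blocked by [3,7]×[17,28], reject
9. q=(14,9) nearest=2 d=3 new=(14,9) → add node 7 parent=2 cost=15
10. q=(8,26) nearest=6 d=6 new=(8,26) → add node 8 parent=6 cost=30
11. q=(4,36) nearest=8 d=10 new=(4,32) → blocked by [3,7]×[17,28], reject
12. q=(0,8) nearest=5 d=7 new=(0,7) → add node 9 parent=5 cost=7
13. q=(9,15) nearest=3 d=3 new=(9,15) → add node 10 parent=3 cost=21
14. q=(15,15) nearest=2 d=3 new=(15,15) → add node 11 parent=2 cost=15
15. q=(14,37) nearest=8 d=11 new=(14,32) → add node 12 parent=8 cost=36
16. q=(14,40) nearest=12 d=8 new=(14,38) → add node 13 parent=12 cost=42
17. q=(16,39) nearest=13 d=2 new=(16,39) → add node 14 parent=13 cost=44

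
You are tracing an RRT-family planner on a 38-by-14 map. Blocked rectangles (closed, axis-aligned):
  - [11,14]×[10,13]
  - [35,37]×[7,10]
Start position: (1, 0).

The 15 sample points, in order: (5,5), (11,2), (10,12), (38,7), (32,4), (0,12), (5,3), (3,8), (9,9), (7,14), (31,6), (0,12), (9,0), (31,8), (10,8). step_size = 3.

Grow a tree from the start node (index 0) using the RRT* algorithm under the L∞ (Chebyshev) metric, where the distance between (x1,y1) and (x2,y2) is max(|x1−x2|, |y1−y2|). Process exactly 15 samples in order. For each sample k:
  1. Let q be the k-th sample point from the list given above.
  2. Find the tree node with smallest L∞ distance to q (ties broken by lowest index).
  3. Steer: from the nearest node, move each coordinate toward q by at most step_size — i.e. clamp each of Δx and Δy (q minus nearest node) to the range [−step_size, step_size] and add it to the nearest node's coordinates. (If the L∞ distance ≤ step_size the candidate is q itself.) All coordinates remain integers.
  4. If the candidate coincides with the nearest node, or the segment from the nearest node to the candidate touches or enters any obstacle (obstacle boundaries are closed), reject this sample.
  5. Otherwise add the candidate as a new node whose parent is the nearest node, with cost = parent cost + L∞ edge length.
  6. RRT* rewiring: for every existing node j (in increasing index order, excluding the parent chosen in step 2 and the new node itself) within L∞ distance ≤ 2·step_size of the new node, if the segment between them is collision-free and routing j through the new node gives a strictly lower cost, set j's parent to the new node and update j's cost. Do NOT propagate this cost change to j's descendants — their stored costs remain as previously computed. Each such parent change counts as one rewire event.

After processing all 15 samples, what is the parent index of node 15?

Parent of node 15: 9

1. q=(5,5) nearest=0 d=5 new=(4,3) → add node 1 parent=0 cost=3
2. q=(11,2) nearest=1 d=7 new=(7,2) → add node 2 parent=1 cost=6
3. q=(10,12) nearest=1 d=9 new=(7,6) → add node 3 parent=1 cost=6
4. q=(38,7) nearest=2 d=31 new=(10,5) → add node 4 parent=2 cost=9
5. q=(32,4) nearest=4 d=22 new=(13,4) → add node 5 parent=4 cost=12
6. q=(0,12) nearest=3 d=7 new=(4,9) → add node 6 parent=3 cost=9
7. q=(5,3) nearest=1 d=1 new=(5,3) → add node 7 parent=1 cost=4
8. q=(3,8) nearest=6 d=1 new=(3,8) → add node 8 parent=6 cost=10
9. q=(9,9) nearest=3 d=3 new=(9,9) → add node 9 parent=3 cost=9
10. q=(7,14) nearest=6 d=5 new=(7,12) → add node 10 parent=6 cost=12
11. q=(31,6) nearest=5 d=18 new=(16,6) → add node 11 parent=5 cost=15
12. q=(0,12) nearest=6 d=4 new=(1,12) → add node 12 parent=6 cost=12
13. q=(9,0) nearest=2 d=2 new=(9,0) → add node 13 parent=2 cost=8
14. q=(31,8) nearest=11 d=15 new=(19,8) → add node 14 parent=11 cost=18
15. q=(10,8) nearest=9 d=1 new=(10,8) → add node 15 parent=9 cost=10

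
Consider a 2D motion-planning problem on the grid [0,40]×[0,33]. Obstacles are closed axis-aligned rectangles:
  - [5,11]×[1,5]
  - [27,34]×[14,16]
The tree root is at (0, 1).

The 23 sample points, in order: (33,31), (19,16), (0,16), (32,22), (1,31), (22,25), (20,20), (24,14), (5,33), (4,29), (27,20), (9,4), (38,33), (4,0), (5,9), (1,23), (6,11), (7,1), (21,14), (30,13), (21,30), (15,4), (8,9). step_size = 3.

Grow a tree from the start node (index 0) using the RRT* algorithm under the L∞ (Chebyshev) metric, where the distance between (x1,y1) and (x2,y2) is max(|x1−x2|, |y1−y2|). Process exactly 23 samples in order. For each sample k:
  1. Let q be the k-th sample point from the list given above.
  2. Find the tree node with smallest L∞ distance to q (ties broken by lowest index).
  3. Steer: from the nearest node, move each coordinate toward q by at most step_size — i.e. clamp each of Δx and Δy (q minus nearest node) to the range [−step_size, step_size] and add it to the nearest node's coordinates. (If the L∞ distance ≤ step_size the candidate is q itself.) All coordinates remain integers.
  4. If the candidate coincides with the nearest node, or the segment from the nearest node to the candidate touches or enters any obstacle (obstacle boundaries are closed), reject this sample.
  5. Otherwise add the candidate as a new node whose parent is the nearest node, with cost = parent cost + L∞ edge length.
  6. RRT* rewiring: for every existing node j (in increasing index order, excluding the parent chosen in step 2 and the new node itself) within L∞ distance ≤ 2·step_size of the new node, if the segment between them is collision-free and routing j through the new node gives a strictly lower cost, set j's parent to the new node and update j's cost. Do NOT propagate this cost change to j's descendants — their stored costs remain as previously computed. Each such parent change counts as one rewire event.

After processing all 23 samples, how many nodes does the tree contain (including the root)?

1. q=(33,31) nearest=0 d=33 new=(3,4) → add node 1 parent=0 cost=3
2. q=(19,16) nearest=1 d=16 new=(6,7) → add node 2 parent=1 cost=6
3. q=(0,16) nearest=2 d=9 new=(3,10) → add node 3 parent=2 cost=9
4. q=(32,22) nearest=2 d=26 new=(9,10) → add node 4 parent=2 cost=9
5. q=(1,31) nearest=3 d=21 new=(1,13) → add node 5 parent=3 cost=12
6. q=(22,25) nearest=4 d=15 new=(12,13) → add node 6 parent=4 cost=12
7. q=(20,20) nearest=6 d=8 new=(15,16) → add node 7 parent=6 cost=15
8. q=(24,14) nearest=7 d=9 new=(18,14) → add node 8 parent=7 cost=18
9. q=(5,33) nearest=7 d=17 new=(12,19) → add node 9 parent=7 cost=18
10. q=(4,29) nearest=9 d=10 new=(9,22) → add node 10 parent=9 cost=21
11. q=(27,20) nearest=8 d=9 new=(21,17) → add node 11 parent=8 cost=21
12. q=(9,4) nearest=2 d=3 new=(9,4) → blocked by [5,11]×[1,5], reject
13. q=(38,33) nearest=11 d=17 new=(24,20) → add node 12 parent=11 cost=24
14. q=(4,0) nearest=0 d=4 new=(3,0) → add node 13 parent=0 cost=3
15. q=(5,9) nearest=2 d=2 new=(5,9) → add node 14 parent=2 cost=8
16. q=(1,23) nearest=10 d=8 new=(6,23) → add node 15 parent=10 cost=24
17. q=(6,11) nearest=14 d=2 new=(6,11) → add node 16 parent=14 cost=10
18. q=(7,1) nearest=1 d=4 new=(6,1) → blocked by [5,11]×[1,5], reject
19. q=(21,14) nearest=8 d=3 new=(21,14) → add node 17 parent=8 cost=21
20. q=(30,13) nearest=12 d=7 new=(27,17) → add node 18 parent=12 cost=27
21. q=(21,30) nearest=12 d=10 new=(21,23) → add node 19 parent=12 cost=27
22. q=(15,4) nearest=4 d=6 new=(12,7) → add node 20 parent=4 cost=12
23. q=(8,9) nearest=4 d=1 new=(8,9) → add node 21 parent=4 cost=10

Node count: 22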